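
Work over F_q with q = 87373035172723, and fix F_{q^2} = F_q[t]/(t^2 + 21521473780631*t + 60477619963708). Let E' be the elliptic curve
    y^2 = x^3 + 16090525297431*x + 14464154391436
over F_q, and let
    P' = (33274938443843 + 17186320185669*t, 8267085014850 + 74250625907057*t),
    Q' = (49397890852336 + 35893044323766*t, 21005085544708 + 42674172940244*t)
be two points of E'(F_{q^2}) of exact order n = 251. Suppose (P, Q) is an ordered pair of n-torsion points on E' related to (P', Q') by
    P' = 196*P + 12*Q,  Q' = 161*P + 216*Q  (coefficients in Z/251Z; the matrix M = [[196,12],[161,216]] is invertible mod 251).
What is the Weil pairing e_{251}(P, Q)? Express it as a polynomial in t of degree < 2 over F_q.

12513536939943 + 75717616661268*t

Alternating bilinearity on E[251] (values in mu_{251} in F_{87373035172723^2}) gives e(P',Q') = e(P,Q)^det(M).
196*216 - 12*161 = 40404; reduced mod 251: det = 244, inverse 215.
8-bit Miller (11111011) on E'/F_{87373035172723} with a'=16090525297431, b'=14464154391436: accumulate tangent/chord ratios at Q'+S and P'+S'.
e_{251}(P',Q') = 78551171783589 + 1597491597544*t.
(78551171783589 + 1597491597544*t)^{215} mod (87373035172723,f) = 12513536939943 + 75717616661268*t.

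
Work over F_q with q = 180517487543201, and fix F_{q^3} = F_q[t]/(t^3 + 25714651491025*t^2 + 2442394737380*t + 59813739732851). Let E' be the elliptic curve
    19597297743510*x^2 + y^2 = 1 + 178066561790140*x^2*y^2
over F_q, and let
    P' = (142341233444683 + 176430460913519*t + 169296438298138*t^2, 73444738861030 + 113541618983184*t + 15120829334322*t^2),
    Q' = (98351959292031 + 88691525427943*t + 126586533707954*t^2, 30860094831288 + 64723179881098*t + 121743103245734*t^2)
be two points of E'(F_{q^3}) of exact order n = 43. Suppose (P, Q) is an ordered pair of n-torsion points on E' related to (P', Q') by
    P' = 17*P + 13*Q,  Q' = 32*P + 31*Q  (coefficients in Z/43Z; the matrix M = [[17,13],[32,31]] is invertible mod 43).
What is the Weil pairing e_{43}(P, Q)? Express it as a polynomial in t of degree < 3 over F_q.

Since e_{43}(P,P)=e_{43}(Q,Q)=1 and e_{43}(Q,P)=e_{43}(P,Q)^{-1}, expanding e_{43}(17*P + 13*Q,32*P + 31*Q) leaves e(P,Q)^det(M).
Inverting 25 mod 43: 31. Thus e_{43}(P,Q) = e(P',Q')^{31}.
Edwards a_E,d_E -> Montgomery A=167695268186598,B=125195397693691 -> Weierstrass 7480853464523,105585611526854 via alpha=153288968284409,beta=50641427759943.
6-bit Miller (101011) on E'/F_{180517487543201} with a'=7480853464523, b'=105585611526854: accumulate tangent/chord ratios at Q'+S and P'+S'.
So e_{43}(P',Q') = 6780479141332 + 100803017662458*t + 106069908250414*t^2.
Raise to 31: e(P,Q) = 142060750059991 + 42846092026853*t + 3396212886225*t^2 in mu_{43}.

142060750059991 + 42846092026853*t + 3396212886225*t^2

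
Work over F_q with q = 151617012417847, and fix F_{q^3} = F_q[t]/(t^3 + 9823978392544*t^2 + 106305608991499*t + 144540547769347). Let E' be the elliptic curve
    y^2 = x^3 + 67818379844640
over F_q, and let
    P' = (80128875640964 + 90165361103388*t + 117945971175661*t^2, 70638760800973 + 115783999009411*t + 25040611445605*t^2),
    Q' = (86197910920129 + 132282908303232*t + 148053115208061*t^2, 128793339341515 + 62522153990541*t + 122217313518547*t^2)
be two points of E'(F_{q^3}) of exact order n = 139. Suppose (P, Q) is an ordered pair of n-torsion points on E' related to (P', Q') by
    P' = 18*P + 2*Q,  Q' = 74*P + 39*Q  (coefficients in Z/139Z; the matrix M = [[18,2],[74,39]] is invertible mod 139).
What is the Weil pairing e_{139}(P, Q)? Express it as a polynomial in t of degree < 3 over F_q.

137124749507344 + 68160686821275*t + 106645387528016*t^2

e_{139} is bilinear + alternating on E[139], so e_{139}(18*P + 2*Q, 74*P + 39*Q) = e_{139}(P,Q)^(18*39-2*74).
Hence e(P,Q) = e(P',Q')^{69} where 69 = 137^{-1} mod 139.
Miller loop for e_{139} over F_{151617012417847^3}: bits of 139 = 10001011; 7 double steps + 3 add steps, l/v at each.
So e_{139}(P',Q') = 31371201305445 + 77964005030988*t + 124489828518454*t^2.
e_{139}(P,Q) = (31371201305445 + 77964005030988*t + 124489828518454*t^2)^{69} = 137124749507344 + 68160686821275*t + 106645387528016*t^2.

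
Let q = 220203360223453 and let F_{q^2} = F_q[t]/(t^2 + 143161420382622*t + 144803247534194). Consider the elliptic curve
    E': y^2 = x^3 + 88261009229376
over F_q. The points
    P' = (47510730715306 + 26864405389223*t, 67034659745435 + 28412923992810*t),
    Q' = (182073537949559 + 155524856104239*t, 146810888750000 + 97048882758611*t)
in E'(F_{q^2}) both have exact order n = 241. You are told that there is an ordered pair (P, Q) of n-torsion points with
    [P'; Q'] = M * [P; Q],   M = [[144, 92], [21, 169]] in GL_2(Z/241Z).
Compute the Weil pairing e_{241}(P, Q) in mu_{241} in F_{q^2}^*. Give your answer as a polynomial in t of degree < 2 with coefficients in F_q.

41090768395067 + 44811708209224*t

e_{241} is bilinear + alternating on E[241], so e_{241}(144*P + 92*Q, 21*P + 169*Q) = e_{241}(P,Q)^(144*169-92*21).
So e_{241}(P,Q) = e_{241}(P',Q')^{107}, since 232*107 = 1 mod 241.
n = 241 = (11110001)_2 (8 bits, wt 5); accumulate f_{241,P'}(Q'+S)/f_{241,P'}(S) along the 7-step ladder.
f_P(D_Q)/f_Q(D_P) = 105001371173866 + 93120475309257*t.
Raise to 107: e(P,Q) = 41090768395067 + 44811708209224*t in mu_{241}.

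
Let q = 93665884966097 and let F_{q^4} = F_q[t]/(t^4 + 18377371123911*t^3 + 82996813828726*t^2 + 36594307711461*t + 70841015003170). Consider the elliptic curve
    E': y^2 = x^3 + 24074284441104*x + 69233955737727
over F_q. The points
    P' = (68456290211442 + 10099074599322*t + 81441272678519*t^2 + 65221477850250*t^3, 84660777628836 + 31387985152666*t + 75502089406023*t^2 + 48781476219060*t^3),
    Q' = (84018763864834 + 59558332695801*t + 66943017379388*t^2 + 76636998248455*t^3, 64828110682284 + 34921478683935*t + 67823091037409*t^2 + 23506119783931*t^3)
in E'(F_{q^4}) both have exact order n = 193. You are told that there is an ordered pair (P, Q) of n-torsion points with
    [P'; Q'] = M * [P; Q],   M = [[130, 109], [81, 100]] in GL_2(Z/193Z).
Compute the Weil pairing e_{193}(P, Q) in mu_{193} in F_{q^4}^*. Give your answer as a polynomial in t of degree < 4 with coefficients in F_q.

Alternating bilinearity on E[193] (values in mu_{193} in F_{93665884966097^4}) gives e(P',Q') = e(P,Q)^det(M).
Hence e(P,Q) = e(P',Q')^{18} where 18 = 118^{-1} mod 193.
Miller loop for e_{193} over F_{93665884966097^4}: bits of 193 = 11000001; 7 double steps + 2 add steps, l/v at each.
e_{193}(P',Q') = 76553382014281 + 67219334798521*t + 66020371512623*t^2 + 66313047887948*t^3.
(76553382014281 + 67219334798521*t + 66020371512623*t^2 + 66313047887948*t^3)^{18} mod (93665884966097,f) = 84017791808197 + 29742452383352*t + 55304190790233*t^2 + 55507445762560*t^3.

84017791808197 + 29742452383352*t + 55304190790233*t^2 + 55507445762560*t^3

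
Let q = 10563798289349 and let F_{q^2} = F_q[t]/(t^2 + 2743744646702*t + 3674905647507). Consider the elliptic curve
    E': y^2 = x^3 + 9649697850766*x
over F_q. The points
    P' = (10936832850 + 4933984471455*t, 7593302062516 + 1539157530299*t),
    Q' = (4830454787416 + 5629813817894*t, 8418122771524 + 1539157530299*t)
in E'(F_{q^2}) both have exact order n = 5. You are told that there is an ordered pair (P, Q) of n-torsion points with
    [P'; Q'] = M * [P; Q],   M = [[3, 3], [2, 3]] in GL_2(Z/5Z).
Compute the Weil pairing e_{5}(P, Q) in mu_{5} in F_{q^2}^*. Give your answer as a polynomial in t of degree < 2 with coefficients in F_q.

464230019269 + 8111863072309*t

Since e_{5}(P,P)=e_{5}(Q,Q)=1 and e_{5}(Q,P)=e_{5}(P,Q)^{-1}, expanding e_{5}(3*P + 3*Q,2*P + 3*Q) leaves e(P,Q)^det(M).
Inverting 3 mod 5: 2. Thus e_{5}(P,Q) = e(P',Q')^{2}.
Double-and-add over 101: 3-1 doublings, 2-1 additions; each step l_{T,T}/v_{2T} or l_{T,P'}/v at Q'+S for random S.
e_{5}(P',Q') = 10378401192128 + 7492726286103*t.
Finally e_{5}(P,Q) = 464230019269 + 8111863072309*t.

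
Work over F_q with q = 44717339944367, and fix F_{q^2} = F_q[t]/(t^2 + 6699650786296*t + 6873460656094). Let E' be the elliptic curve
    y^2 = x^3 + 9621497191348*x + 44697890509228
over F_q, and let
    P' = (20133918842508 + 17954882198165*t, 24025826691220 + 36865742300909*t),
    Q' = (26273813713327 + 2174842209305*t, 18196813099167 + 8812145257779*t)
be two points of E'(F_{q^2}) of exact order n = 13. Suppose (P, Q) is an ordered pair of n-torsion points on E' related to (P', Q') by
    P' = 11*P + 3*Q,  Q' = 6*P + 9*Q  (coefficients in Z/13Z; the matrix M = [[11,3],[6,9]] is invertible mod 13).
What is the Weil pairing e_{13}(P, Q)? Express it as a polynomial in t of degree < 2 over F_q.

Alternating bilinearity on E[13] (values in mu_{13} in F_{44717339944367^2}) gives e(P',Q') = e(P,Q)^det(M).
det(M) mod 13 = 3; its inverse in (Z/13)^* is 9 (check: 3*9 mod 13 = 1).
4-bit Miller (1101) on E'/F_{44717339944367} with a'=9621497191348, b'=44697890509228: accumulate tangent/chord ratios at Q'+S and P'+S'.
Miller gives e_{13}(P',Q') = 12687850202869 + 2013762435268*t in F_{44717339944367^2}.
Hence e(P,Q) = 5670445384369 + 18314696719595*t in F_{44717339944367^2}^*.

5670445384369 + 18314696719595*t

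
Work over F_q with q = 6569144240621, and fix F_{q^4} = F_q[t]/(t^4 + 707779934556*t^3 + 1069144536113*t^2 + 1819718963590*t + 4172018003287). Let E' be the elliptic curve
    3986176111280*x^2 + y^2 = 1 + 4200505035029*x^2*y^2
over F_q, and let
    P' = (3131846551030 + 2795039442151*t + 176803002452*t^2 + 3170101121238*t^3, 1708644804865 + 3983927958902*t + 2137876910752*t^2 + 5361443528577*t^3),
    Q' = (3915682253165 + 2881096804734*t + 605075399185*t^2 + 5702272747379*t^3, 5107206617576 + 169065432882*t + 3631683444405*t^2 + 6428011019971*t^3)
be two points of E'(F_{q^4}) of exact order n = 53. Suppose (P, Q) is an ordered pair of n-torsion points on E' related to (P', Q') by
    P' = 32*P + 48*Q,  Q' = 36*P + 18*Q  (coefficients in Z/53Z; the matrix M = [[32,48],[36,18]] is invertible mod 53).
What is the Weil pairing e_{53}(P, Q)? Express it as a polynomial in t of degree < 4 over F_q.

2289685647201 + 1591923349531*t + 693024444031*t^2 + 1887194289755*t^3

Under M = [[32,48],[36,18]] in GL_2(Z/53), e_{53}(P',Q') = e_{53}(P,Q)^(32*18-48*36 mod 53).
32*18 - 48*36 = -1152; reduced mod 53: det = 14, inverse 19.
Edwards->Montgomery: u=(1+y)/(1-y), v=u/x -> 6217806305131v^2=u^3+1709954819720u^2+u; then x_W=1588703829218u+2459304231155: y^2=x^3+986165783127*x+5856821466393.
Run Miller on y^2=x^3+986165783127*x+5856821466393 over F_{6569144240621}: ladder 110101 (6 bits); e = f_P(D_Q)/f_Q(D_P).
Result: e(P',Q') = 2203802192692 + 6370322014215*t + 4667290467020*t^2 + 5261791473095*t^3.
Hence e(P,Q) = 2289685647201 + 1591923349531*t + 693024444031*t^2 + 1887194289755*t^3 in F_{6569144240621^4}^*.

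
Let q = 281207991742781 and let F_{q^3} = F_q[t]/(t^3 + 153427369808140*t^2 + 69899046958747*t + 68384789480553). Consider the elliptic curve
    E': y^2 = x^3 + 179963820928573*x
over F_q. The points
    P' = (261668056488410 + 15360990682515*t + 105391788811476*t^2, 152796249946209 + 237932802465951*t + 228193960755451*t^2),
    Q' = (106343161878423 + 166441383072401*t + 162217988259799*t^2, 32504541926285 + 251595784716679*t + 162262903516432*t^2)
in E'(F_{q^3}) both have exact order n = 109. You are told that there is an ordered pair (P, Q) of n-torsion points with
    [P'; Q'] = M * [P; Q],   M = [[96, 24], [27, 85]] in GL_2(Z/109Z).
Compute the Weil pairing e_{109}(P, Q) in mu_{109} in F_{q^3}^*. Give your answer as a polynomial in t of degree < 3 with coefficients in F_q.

154506101523639 + 191978051882856*t + 132281667556886*t^2

Under M = [[96,24],[27,85]] in GL_2(Z/109), e_{109}(P',Q') = e_{109}(P,Q)^(96*85-24*27 mod 109).
Inverting 100 mod 109: 12. Thus e_{109}(P,Q) = e(P',Q')^{12}.
n = 109 = (1101101)_2 (7 bits, wt 5); accumulate f_{109,P'}(Q'+S)/f_{109,P'}(S) along the 6-step ladder.
Result: e(P',Q') = 112726209211689 + 152801261629943*t + 153758134783376*t^2.
(112726209211689 + 152801261629943*t + 153758134783376*t^2)^{12} mod (281207991742781,f) = 154506101523639 + 191978051882856*t + 132281667556886*t^2.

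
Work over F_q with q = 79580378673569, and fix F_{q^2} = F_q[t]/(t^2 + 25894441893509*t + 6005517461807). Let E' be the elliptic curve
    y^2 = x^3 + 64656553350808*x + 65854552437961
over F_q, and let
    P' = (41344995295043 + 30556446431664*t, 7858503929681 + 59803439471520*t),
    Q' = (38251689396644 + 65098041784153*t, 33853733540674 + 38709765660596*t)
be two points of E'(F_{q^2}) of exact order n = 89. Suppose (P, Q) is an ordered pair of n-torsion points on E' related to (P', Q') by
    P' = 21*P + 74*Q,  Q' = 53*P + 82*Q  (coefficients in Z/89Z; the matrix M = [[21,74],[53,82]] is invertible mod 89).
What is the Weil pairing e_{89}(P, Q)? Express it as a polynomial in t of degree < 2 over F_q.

54946976175823 + 18084019951881*t

e_{89} is bilinear + alternating on E[89], so e_{89}(21*P + 74*Q, 53*P + 82*Q) = e_{89}(P,Q)^(21*82-74*53).
21*82 - 74*53 = -2200; reduced mod 89: det = 25, inverse 57.
Run Miller on y^2=x^3+64656553350808*x+65854552437961 over F_{79580378673569}: ladder 1011001 (7 bits); e = f_P(D_Q)/f_Q(D_P).
e_{89}(P',Q') = 4273889036527 + 58302184134038*t.
Hence e(P,Q) = 54946976175823 + 18084019951881*t in F_{79580378673569^2}^*.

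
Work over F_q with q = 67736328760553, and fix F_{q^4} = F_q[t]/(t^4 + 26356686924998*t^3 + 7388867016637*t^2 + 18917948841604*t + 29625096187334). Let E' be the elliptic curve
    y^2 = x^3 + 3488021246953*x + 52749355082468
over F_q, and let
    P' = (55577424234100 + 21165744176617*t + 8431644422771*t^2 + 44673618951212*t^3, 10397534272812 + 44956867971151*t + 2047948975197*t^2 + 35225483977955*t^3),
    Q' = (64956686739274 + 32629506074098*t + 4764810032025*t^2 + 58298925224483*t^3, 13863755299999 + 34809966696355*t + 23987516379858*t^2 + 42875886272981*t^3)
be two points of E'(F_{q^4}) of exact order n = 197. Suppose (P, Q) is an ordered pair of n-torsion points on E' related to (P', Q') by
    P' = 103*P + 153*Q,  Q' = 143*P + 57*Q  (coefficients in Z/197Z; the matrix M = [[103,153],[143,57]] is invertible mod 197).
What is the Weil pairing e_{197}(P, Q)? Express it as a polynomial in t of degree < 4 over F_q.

e_{197} is bilinear + alternating on E[197], so e_{197}(103*P + 153*Q, 143*P + 57*Q) = e_{197}(P,Q)^(103*57-153*143).
So e_{197}(P,Q) = e_{197}(P',Q')^{112}, since 146*112 = 1 mod 197.
Miller loop for e_{197} over F_{67736328760553^4}: bits of 197 = 11000101; 7 double steps + 3 add steps, l/v at each.
f_P(D_Q)/f_Q(D_P) = 58905683776651 + 26475554758436*t + 65224407770868*t^2 + 11223237685488*t^3.
Thus e_{197}(P,Q) = 9491174303485 + 17596477206183*t + 23989315128925*t^2 + 17644205930297*t^3.

9491174303485 + 17596477206183*t + 23989315128925*t^2 + 17644205930297*t^3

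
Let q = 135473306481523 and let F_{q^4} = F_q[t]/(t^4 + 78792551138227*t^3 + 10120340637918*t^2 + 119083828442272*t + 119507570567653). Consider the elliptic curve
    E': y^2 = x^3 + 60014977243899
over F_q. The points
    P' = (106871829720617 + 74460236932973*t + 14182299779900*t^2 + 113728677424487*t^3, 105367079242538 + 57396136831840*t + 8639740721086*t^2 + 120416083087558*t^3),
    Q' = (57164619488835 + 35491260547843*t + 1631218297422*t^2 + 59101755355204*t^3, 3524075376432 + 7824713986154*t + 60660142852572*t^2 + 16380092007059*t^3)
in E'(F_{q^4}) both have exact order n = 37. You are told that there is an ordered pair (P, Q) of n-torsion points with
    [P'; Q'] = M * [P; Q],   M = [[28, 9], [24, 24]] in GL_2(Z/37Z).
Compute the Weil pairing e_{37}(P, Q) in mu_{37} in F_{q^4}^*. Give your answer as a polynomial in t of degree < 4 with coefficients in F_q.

The 37-Weil pairing on E[37] over F_{135473306481523} is alternating-bilinear: e_{37}(P',Q') = e_{37}(P,Q)^det(M).
det M = 28*24 - 9*24 = 456 = 12 (mod 37); 12^{-1} = 34 (mod 37).
6-bit Miller (100101) on E'/F_{135473306481523} with a'=0, b'=60014977243899: accumulate tangent/chord ratios at Q'+S and P'+S'.
The quotient is 43617084511231 + 6248072868969*t + 127057954169613*t^2 + 110279662726797*t^3.
Thus e_{37}(P,Q) = 102431547105600 + 43233547808177*t + 103535477420933*t^2 + 68675740096530*t^3.

102431547105600 + 43233547808177*t + 103535477420933*t^2 + 68675740096530*t^3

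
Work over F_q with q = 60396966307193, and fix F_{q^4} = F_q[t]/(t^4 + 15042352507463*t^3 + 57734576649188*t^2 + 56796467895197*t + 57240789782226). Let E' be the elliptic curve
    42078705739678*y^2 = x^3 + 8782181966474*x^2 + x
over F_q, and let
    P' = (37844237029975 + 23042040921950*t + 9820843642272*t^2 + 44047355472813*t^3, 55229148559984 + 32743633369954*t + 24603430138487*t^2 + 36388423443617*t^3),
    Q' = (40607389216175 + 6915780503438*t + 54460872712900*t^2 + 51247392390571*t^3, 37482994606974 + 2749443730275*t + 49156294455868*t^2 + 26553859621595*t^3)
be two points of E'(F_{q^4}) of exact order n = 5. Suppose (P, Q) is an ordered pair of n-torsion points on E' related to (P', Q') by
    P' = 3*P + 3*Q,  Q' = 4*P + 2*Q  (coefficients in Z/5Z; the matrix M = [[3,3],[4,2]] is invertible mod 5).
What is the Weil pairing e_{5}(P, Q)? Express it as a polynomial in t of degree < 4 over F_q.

56346969445476 + 35355284126901*t + 33966649876136*t^2 + 7699766232513*t^3

Since e_{5}(P,P)=e_{5}(Q,Q)=1 and e_{5}(Q,P)=e_{5}(P,Q)^{-1}, expanding e_{5}(3*P + 3*Q,4*P + 2*Q) leaves e(P,Q)^det(M).
So e_{5}(P,Q) = e_{5}(P',Q')^{4}, since 4*4 = 1 mod 5.
(x,y)|->(13623690665335x+45933110615585,13623690665335y) sends E' to y^2=x^3+42864862997513*x+18521517556287.
3-bit Miller (101) on E'/F_{60396966307193} with a'=42864862997513, b'=18521517556287: accumulate tangent/chord ratios at Q'+S and P'+S'.
Miller gives e_{5}(P',Q') = 17963555912894 + 38985280895589*t + 31321035005029*t^2 + 9969867225683*t^3 in F_{60396966307193^4}.
Hence e(P,Q) = 56346969445476 + 35355284126901*t + 33966649876136*t^2 + 7699766232513*t^3 in F_{60396966307193^4}^*.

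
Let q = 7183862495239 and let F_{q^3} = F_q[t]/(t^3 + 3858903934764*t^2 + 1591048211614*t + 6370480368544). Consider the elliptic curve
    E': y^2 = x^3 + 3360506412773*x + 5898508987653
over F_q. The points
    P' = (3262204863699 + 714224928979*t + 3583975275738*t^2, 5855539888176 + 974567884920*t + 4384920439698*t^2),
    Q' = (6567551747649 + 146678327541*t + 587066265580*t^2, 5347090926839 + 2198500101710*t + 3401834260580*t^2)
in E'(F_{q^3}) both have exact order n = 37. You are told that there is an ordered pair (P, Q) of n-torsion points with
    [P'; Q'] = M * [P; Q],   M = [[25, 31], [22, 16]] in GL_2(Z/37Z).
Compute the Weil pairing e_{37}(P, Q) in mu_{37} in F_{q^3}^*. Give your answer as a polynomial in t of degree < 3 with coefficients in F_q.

Alternating bilinearity on E[37] (values in mu_{37} in F_{7183862495239^3}) gives e(P',Q') = e(P,Q)^det(M).
Inverting 14 mod 37: 8. Thus e_{37}(P,Q) = e(P',Q')^{8}.
Run Miller on y^2=x^3+3360506412773*x+5898508987653 over F_{7183862495239}: ladder 100101 (6 bits); e = f_P(D_Q)/f_Q(D_P).
Miller gives e_{37}(P',Q') = 3374713730105 + 2908325615174*t + 4569738738995*t^2 in F_{7183862495239^3}.
(3374713730105 + 2908325615174*t + 4569738738995*t^2)^{8} mod (7183862495239,f) = 1578586060967 + 3719980229590*t + 4973873706994*t^2.

1578586060967 + 3719980229590*t + 4973873706994*t^2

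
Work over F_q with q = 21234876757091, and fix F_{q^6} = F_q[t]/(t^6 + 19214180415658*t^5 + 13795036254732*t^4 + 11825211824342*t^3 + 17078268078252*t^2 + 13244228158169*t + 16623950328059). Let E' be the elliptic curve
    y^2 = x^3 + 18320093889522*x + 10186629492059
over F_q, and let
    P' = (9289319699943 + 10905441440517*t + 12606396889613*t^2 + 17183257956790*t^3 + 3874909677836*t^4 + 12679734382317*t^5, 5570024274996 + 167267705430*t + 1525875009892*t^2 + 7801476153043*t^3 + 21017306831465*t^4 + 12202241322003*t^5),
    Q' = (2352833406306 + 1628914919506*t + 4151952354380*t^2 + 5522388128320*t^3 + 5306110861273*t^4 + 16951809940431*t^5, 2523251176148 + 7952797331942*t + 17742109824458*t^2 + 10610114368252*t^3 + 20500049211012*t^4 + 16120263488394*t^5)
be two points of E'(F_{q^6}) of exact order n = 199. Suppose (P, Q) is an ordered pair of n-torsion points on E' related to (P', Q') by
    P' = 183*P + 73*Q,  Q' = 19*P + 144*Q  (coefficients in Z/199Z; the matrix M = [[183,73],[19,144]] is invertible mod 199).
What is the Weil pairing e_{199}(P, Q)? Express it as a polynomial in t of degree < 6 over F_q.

12227629797424 + 18073389860056*t + 18235158417350*t^2 + 3984748452869*t^3 + 14873427378572*t^4 + 3930000675484*t^5

e_{199} is bilinear + alternating on E[199], so e_{199}(183*P + 73*Q, 19*P + 144*Q) = e_{199}(P,Q)^(183*144-73*19).
Inverting 90 mod 199: 157. Thus e_{199}(P,Q) = e(P',Q')^{157}.
Double-and-add over 11000111: 8-1 doublings, 5-1 additions; each step l_{T,T}/v_{2T} or l_{T,P'}/v at Q'+S for random S.
Miller gives e_{199}(P',Q') = 3170224724433 + 14859128239283*t + 11931090114328*t^2 + 12264547391560*t^3 + 7378856344785*t^4 + 5157331348210*t^5 in F_{21234876757091^6}.
Raise to 157: e(P,Q) = 12227629797424 + 18073389860056*t + 18235158417350*t^2 + 3984748452869*t^3 + 14873427378572*t^4 + 3930000675484*t^5 in mu_{199}.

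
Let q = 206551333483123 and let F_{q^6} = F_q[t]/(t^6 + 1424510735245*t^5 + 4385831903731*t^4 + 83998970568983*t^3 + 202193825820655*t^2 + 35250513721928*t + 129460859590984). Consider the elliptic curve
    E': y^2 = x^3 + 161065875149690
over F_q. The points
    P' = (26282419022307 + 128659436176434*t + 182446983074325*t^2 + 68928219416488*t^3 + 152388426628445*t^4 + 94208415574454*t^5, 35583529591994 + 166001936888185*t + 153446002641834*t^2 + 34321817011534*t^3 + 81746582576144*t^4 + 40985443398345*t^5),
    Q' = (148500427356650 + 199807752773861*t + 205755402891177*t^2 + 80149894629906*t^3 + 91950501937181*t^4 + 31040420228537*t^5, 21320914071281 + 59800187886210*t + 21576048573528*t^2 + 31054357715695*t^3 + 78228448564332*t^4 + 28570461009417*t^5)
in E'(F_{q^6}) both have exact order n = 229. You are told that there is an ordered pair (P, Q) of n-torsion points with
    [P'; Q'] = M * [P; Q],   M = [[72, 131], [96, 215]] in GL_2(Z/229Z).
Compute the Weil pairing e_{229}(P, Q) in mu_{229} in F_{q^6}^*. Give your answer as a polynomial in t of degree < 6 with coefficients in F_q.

59840670002197 + 114931929510750*t + 83087384846471*t^2 + 203906242992889*t^3 + 120369889307425*t^4 + 6796030047495*t^5

The 229-Weil pairing on E[229] over F_{206551333483123} is alternating-bilinear: e_{229}(P',Q') = e_{229}(P,Q)^det(M).
So e_{229}(P,Q) = e_{229}(P',Q')^{69}, since 156*69 = 1 mod 229.
Run Miller on y^2=x^3+161065875149690 over F_{206551333483123}: ladder 11100101 (8 bits); e = f_P(D_Q)/f_Q(D_P).
So e_{229}(P',Q') = 53748216853533 + 196251974354295*t + 159547163927529*t^2 + 59834845492187*t^3 + 86825240951928*t^4 + 16422867628910*t^5.
Finally e_{229}(P,Q) = 59840670002197 + 114931929510750*t + 83087384846471*t^2 + 203906242992889*t^3 + 120369889307425*t^4 + 6796030047495*t^5.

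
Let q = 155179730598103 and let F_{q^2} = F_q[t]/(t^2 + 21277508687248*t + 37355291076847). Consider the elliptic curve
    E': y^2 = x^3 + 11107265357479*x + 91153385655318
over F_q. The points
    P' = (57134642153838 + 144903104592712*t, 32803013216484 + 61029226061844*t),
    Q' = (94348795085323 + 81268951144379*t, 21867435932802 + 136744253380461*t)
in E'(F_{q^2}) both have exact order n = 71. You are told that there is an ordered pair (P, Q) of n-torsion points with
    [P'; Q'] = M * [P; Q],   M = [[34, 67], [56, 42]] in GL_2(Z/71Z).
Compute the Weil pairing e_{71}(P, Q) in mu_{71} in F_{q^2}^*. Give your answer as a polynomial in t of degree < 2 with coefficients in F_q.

Alternating bilinearity on E[71] (values in mu_{71} in F_{155179730598103^2}) gives e(P',Q') = e(P,Q)^det(M).
Inverting 19 mod 71: 15. Thus e_{71}(P,Q) = e(P',Q')^{15}.
n = 71 = (1000111)_2 (7 bits, wt 4); accumulate f_{71,P'}(Q'+S)/f_{71,P'}(S) along the 6-step ladder.
The quotient is 52398844973575 + 59964449770191*t.
Hence e(P,Q) = 84388830815088 + 61545556717723*t in F_{155179730598103^2}^*.

84388830815088 + 61545556717723*t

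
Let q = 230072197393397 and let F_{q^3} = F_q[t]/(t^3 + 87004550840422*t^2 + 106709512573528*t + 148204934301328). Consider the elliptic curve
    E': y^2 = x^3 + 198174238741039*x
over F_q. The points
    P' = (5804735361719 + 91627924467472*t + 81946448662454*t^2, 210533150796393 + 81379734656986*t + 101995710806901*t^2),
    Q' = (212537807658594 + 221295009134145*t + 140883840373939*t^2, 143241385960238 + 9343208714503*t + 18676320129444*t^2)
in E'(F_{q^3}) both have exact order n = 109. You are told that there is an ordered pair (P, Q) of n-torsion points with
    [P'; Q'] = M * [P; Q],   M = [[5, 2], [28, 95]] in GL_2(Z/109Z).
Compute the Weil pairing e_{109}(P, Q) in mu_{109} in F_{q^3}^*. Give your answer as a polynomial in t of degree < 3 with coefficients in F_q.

188044234888889 + 201859840345295*t + 49897885328945*t^2

Under M = [[5,2],[28,95]] in GL_2(Z/109), e_{109}(P',Q') = e_{109}(P,Q)^(5*95-2*28 mod 109).
det(M) mod 109 = 92; its inverse in (Z/109)^* is 32 (check: 92*32 mod 109 = 1).
n = 109 = (1101101)_2 (7 bits, wt 5); accumulate f_{109,P'}(Q'+S)/f_{109,P'}(S) along the 6-step ladder.
Miller gives e_{109}(P',Q') = 162617194253459 + 117423302207754*t + 50152465160530*t^2 in F_{230072197393397^3}.
Finally e_{109}(P,Q) = 188044234888889 + 201859840345295*t + 49897885328945*t^2.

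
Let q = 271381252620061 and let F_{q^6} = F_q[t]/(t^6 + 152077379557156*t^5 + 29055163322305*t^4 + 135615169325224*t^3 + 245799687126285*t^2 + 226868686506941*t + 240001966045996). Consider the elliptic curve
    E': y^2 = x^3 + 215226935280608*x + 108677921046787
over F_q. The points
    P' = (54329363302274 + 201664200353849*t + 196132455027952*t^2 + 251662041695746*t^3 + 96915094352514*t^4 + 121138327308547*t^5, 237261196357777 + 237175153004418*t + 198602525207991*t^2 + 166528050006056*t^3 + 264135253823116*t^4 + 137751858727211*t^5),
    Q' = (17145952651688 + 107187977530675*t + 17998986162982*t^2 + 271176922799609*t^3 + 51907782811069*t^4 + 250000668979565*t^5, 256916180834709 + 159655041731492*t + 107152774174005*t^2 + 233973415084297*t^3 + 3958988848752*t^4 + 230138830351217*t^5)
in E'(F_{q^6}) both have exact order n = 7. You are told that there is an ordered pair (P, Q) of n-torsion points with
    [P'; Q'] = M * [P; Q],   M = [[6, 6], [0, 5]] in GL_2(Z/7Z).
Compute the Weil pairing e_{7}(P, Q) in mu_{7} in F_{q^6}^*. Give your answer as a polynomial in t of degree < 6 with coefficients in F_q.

235582383977166 + 54797113225735*t + 180874299782655*t^2 + 254035348266397*t^3 + 45288463322463*t^4 + 91253786803370*t^5

e_{7}(aP+bQ,cP+dQ) = e_{7}(P,Q)^(ad-bc); with (a,b,c,d)=(6,6,0,5) this gives the det-7 law.
So e_{7}(P,Q) = e_{7}(P',Q')^{4}, since 2*4 = 1 mod 7.
Miller loop for e_{7} over F_{271381252620061^6}: bits of 7 = 111; 2 double steps + 2 add steps, l/v at each.
Result: e(P',Q') = 45318665968459 + 254908823392117*t + 182947479943754*t^2 + 260323290018764*t^3 + 128695953640315*t^4 + 162523142726930*t^5.
(45318665968459 + 254908823392117*t + 182947479943754*t^2 + 260323290018764*t^3 + 128695953640315*t^4 + 162523142726930*t^5)^{4} mod (271381252620061,f) = 235582383977166 + 54797113225735*t + 180874299782655*t^2 + 254035348266397*t^3 + 45288463322463*t^4 + 91253786803370*t^5.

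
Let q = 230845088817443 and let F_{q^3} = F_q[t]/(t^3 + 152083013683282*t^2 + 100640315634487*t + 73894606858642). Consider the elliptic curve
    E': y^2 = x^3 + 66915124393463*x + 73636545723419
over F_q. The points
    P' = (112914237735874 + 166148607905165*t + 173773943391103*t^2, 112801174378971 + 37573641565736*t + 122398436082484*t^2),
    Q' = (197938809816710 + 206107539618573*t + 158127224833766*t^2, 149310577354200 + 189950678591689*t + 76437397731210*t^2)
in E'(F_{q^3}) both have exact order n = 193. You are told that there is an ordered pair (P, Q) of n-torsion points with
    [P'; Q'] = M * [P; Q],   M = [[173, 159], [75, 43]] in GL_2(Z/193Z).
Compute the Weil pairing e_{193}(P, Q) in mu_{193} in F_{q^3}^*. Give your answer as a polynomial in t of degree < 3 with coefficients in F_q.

Under M = [[173,159],[75,43]] in GL_2(Z/193), e_{193}(P',Q') = e_{193}(P,Q)^(173*43-159*75 mod 193).
det M = 173*43 - 159*75 = -4486 = 146 (mod 193); 146^{-1} = 78 (mod 193).
n = 193 = (11000001)_2 (8 bits, wt 3); accumulate f_{193,P'}(Q'+S)/f_{193,P'}(S) along the 7-step ladder.
Miller gives e_{193}(P',Q') = 20103711744149 + 26342838389461*t + 75380079951606*t^2 in F_{230845088817443^3}.
Thus e_{193}(P,Q) = 89225644776992 + 107678747137395*t + 188479424293945*t^2.

89225644776992 + 107678747137395*t + 188479424293945*t^2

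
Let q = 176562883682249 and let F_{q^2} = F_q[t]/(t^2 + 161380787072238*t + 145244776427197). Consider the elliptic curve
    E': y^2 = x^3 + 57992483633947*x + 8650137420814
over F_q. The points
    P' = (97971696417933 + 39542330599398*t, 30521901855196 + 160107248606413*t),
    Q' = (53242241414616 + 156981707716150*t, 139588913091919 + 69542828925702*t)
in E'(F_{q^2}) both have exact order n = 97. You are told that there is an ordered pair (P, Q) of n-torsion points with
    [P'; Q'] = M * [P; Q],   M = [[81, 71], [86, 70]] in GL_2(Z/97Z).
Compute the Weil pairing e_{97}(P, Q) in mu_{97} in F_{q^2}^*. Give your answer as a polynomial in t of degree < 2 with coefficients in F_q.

The 97-Weil pairing on E[97] over F_{176562883682249} is alternating-bilinear: e_{97}(P',Q') = e_{97}(P,Q)^det(M).
81*70 - 71*86 = -436; reduced mod 97: det = 49, inverse 2.
Double-and-add over 1100001: 7-1 doublings, 3-1 additions; each step l_{T,T}/v_{2T} or l_{T,P'}/v at Q'+S for random S.
e_{97}(P',Q') = 15280865664383 + 37797728475732*t.
Finally e_{97}(P,Q) = 58029632774657 + 82889453956691*t.

58029632774657 + 82889453956691*t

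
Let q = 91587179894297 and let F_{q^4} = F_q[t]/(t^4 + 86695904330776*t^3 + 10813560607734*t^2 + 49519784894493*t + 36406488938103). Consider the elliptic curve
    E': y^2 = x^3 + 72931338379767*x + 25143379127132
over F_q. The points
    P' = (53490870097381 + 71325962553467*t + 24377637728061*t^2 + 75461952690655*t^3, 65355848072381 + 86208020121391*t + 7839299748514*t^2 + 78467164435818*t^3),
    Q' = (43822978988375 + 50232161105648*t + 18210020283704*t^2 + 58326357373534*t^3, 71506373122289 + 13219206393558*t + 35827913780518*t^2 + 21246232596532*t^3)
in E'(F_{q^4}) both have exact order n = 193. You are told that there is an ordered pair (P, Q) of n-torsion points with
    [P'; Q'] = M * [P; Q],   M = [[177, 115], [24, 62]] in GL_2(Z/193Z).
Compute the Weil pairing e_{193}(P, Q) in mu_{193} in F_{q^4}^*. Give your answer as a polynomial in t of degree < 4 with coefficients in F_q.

Under M = [[177,115],[24,62]] in GL_2(Z/193), e_{193}(P',Q') = e_{193}(P,Q)^(177*62-115*24 mod 193).
det(M) mod 193 = 108; its inverse in (Z/193)^* is 84 (check: 108*84 mod 193 = 1).
n = 193 = (11000001)_2 (8 bits, wt 3); accumulate f_{193,P'}(Q'+S)/f_{193,P'}(S) along the 7-step ladder.
Result: e(P',Q') = 82385824641787 + 49494322970239*t + 13903754369433*t^2 + 86740013927851*t^3.
e_{193}(P,Q) = (82385824641787 + 49494322970239*t + 13903754369433*t^2 + 86740013927851*t^3)^{84} = 62233727910989 + 86841990348395*t + 36431130916929*t^2 + 35603871479803*t^3.

62233727910989 + 86841990348395*t + 36431130916929*t^2 + 35603871479803*t^3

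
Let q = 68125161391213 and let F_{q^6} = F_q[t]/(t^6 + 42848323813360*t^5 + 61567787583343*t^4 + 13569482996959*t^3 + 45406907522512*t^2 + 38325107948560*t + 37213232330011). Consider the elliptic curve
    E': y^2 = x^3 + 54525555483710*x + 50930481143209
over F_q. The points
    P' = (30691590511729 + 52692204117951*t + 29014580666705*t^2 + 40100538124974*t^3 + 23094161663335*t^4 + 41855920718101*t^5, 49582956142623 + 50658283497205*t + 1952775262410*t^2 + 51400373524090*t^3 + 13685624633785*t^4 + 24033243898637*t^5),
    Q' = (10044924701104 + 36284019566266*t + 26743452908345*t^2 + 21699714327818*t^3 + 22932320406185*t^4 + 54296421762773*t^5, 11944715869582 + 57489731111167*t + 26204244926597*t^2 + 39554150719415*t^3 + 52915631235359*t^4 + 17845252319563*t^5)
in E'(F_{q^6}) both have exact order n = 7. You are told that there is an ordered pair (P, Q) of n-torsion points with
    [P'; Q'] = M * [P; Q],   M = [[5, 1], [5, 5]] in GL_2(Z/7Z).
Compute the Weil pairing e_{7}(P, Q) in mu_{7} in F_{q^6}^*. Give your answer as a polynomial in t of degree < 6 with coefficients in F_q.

26709283313280 + 43577501287216*t + 6216117880517*t^2 + 18161141846677*t^3 + 2212275796984*t^4 + 17523493136936*t^5

The 7-Weil pairing on E[7] over F_{68125161391213} is alternating-bilinear: e_{7}(P',Q') = e_{7}(P,Q)^det(M).
Inverting 6 mod 7: 6. Thus e_{7}(P,Q) = e(P',Q')^{6}.
Miller loop for e_{7} over F_{68125161391213^6}: bits of 7 = 111; 2 double steps + 2 add steps, l/v at each.
f_P(D_Q)/f_Q(D_P) = 21158578762447 + 54247855416298*t + 27327917917115*t^2 + 42325881379172*t^3 + 23635205070906*t^4 + 60072186910748*t^5.
Hence e(P,Q) = 26709283313280 + 43577501287216*t + 6216117880517*t^2 + 18161141846677*t^3 + 2212275796984*t^4 + 17523493136936*t^5 in F_{68125161391213^6}^*.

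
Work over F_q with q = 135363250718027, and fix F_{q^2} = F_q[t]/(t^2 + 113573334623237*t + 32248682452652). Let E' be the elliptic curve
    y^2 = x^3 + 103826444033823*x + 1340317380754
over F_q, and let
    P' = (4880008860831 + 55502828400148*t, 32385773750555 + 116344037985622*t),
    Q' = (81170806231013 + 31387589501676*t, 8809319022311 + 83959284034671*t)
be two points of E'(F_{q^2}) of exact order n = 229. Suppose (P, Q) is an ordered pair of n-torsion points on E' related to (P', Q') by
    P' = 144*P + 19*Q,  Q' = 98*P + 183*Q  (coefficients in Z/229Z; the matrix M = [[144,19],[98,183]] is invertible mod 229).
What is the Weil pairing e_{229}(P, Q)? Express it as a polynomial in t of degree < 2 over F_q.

38583507628766 + 41803573048515*t

e_{229} is bilinear + alternating on E[229], so e_{229}(144*P + 19*Q, 98*P + 183*Q) = e_{229}(P,Q)^(144*183-19*98).
144*183 - 19*98 = 24490; reduced mod 229: det = 216, inverse 88.
n = 229 = (11100101)_2 (8 bits, wt 5); accumulate f_{229,P'}(Q'+S)/f_{229,P'}(S) along the 7-step ladder.
Miller gives e_{229}(P',Q') = 22067980001410 + 30369524201288*t in F_{135363250718027^2}.
(22067980001410 + 30369524201288*t)^{88} mod (135363250718027,f) = 38583507628766 + 41803573048515*t.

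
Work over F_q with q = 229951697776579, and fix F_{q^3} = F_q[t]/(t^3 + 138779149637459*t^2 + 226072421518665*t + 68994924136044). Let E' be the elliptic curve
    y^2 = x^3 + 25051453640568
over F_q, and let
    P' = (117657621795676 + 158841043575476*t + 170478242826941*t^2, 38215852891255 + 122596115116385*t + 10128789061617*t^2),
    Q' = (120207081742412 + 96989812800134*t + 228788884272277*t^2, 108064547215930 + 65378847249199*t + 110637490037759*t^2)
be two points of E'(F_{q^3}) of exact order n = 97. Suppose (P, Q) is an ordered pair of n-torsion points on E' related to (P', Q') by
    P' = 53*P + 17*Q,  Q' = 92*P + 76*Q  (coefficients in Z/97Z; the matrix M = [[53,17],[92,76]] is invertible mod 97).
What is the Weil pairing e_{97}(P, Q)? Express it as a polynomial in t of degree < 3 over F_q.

Since e_{97}(P,P)=e_{97}(Q,Q)=1 and e_{97}(Q,P)=e_{97}(P,Q)^{-1}, expanding e_{97}(53*P + 17*Q,92*P + 76*Q) leaves e(P,Q)^det(M).
det(M) mod 97 = 39; its inverse in (Z/97)^* is 5 (check: 39*5 mod 97 = 1).
Miller loop for e_{97} over F_{229951697776579^3}: bits of 97 = 1100001; 6 double steps + 2 add steps, l/v at each.
The quotient is 156087076738761 + 20316893425794*t + 211799377583051*t^2.
Finally e_{97}(P,Q) = 83897937444274 + 80619256516119*t + 196766842217611*t^2.

83897937444274 + 80619256516119*t + 196766842217611*t^2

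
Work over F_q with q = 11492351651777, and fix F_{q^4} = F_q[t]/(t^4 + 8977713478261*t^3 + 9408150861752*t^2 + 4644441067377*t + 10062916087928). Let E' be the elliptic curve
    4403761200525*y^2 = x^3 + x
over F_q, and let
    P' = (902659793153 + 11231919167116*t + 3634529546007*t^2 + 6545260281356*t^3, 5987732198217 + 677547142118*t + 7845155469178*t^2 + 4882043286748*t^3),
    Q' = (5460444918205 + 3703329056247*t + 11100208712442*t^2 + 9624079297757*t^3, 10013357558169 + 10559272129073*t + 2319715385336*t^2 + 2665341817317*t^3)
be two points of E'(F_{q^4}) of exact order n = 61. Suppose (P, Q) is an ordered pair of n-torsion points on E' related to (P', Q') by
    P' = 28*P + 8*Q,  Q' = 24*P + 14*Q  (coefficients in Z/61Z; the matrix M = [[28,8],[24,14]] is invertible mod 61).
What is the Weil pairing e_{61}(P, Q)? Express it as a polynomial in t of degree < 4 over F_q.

3260642053177 + 8741031437103*t + 3211660584867*t^2 + 2811003220263*t^3

Since e_{61}(P,P)=e_{61}(Q,Q)=1 and e_{61}(Q,P)=e_{61}(P,Q)^{-1}, expanding e_{61}(28*P + 8*Q,24*P + 14*Q) leaves e(P,Q)^det(M).
Hence e(P,Q) = e(P',Q')^{18} where 18 = 17^{-1} mod 61.
(x,y)|->(1127118169889x,1127118169889y) sends E' to y^2=x^3+2419615309748*x.
6-bit Miller (111101) on E'/F_{11492351651777} with a'=2419615309748, b'=0: accumulate tangent/chord ratios at Q'+S and P'+S'.
Result: e(P',Q') = 1631280467815 + 11379272831859*t + 3869862367214*t^2 + 7890682753859*t^3.
Raise to 18: e(P,Q) = 3260642053177 + 8741031437103*t + 3211660584867*t^2 + 2811003220263*t^3 in mu_{61}.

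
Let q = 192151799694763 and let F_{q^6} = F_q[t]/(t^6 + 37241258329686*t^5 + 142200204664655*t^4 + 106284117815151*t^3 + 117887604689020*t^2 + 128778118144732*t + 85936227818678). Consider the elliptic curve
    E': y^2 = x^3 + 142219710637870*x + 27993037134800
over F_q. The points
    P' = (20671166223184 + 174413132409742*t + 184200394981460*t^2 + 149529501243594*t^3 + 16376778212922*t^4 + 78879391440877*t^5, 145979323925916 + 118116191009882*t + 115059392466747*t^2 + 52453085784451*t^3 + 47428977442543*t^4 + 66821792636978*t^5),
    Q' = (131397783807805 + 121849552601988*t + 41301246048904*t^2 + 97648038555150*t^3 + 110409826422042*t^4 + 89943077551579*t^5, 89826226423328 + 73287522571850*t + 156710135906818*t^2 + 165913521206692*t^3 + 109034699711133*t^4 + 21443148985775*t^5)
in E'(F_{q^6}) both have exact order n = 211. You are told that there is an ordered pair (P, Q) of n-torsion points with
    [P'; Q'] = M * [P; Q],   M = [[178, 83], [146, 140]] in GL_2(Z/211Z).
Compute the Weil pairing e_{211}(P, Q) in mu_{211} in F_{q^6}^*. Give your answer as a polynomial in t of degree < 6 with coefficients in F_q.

122887330837291 + 143000351917411*t + 137251065438229*t^2 + 74009844435336*t^3 + 154979309508293*t^4 + 86025126576084*t^5

e_{211} is bilinear + alternating on E[211], so e_{211}(178*P + 83*Q, 146*P + 140*Q) = e_{211}(P,Q)^(178*140-83*146).
det(M) mod 211 = 142; its inverse in (Z/211)^* is 159 (check: 142*159 mod 211 = 1).
n = 211 = (11010011)_2 (8 bits, wt 5); accumulate f_{211,P'}(Q'+S)/f_{211,P'}(S) along the 7-step ladder.
f_P(D_Q)/f_Q(D_P) = 91191316457059 + 190783623094399*t + 39969247315473*t^2 + 72038260787407*t^3 + 167024681664536*t^4 + 102532149683930*t^5.
Finally e_{211}(P,Q) = 122887330837291 + 143000351917411*t + 137251065438229*t^2 + 74009844435336*t^3 + 154979309508293*t^4 + 86025126576084*t^5.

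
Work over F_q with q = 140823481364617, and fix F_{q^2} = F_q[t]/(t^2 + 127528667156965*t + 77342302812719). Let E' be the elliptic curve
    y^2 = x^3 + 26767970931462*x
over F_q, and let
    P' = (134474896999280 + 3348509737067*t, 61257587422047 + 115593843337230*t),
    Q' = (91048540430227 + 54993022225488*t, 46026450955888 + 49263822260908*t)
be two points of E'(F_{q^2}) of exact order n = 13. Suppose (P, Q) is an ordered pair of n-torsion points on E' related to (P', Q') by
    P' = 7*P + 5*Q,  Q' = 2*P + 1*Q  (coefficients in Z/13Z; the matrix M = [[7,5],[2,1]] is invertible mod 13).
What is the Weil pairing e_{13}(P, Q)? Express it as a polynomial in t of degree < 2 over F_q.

e_{13} is bilinear + alternating on E[13], so e_{13}(7*P + 5*Q, 2*P + 1*Q) = e_{13}(P,Q)^(7*1-5*2).
So e_{13}(P,Q) = e_{13}(P',Q')^{4}, since 10*4 = 1 mod 13.
Double-and-add over 1101: 4-1 doublings, 3-1 additions; each step l_{T,T}/v_{2T} or l_{T,P'}/v at Q'+S for random S.
So e_{13}(P',Q') = 46236907820246 + 104095853787937*t.
Raise to 4: e(P,Q) = 99818922053497 + 36877121060249*t in mu_{13}.

99818922053497 + 36877121060249*t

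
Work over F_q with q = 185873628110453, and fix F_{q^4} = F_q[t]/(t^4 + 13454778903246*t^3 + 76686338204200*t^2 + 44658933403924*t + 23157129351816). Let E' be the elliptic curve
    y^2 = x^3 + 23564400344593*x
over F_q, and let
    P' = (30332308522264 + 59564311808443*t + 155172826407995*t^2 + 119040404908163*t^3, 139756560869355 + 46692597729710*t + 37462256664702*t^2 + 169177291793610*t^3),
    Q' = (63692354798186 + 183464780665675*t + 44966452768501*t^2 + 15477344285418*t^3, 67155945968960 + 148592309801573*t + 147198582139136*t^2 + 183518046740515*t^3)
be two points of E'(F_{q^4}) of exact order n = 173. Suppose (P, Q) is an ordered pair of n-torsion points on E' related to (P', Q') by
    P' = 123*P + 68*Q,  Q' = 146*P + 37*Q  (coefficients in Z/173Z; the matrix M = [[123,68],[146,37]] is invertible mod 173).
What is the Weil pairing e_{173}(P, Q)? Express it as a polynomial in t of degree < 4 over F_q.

56714020281299 + 65784714848146*t + 109984273666394*t^2 + 143224362685651*t^3

e_{173} is bilinear + alternating on E[173], so e_{173}(123*P + 68*Q, 146*P + 37*Q) = e_{173}(P,Q)^(123*37-68*146).
det M = 123*37 - 68*146 = -5377 = 159 (mod 173); 159^{-1} = 37 (mod 173).
8-bit Miller (10101101) on E'/F_{185873628110453} with a'=23564400344593, b'=0: accumulate tangent/chord ratios at Q'+S and P'+S'.
Result: e(P',Q') = 59367415800931 + 164411184351161*t + 156098022280482*t^2 + 98024326896865*t^3.
(59367415800931 + 164411184351161*t + 156098022280482*t^2 + 98024326896865*t^3)^{37} mod (185873628110453,f) = 56714020281299 + 65784714848146*t + 109984273666394*t^2 + 143224362685651*t^3.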